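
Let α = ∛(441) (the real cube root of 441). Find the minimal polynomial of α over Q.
m_α(x) = x^3 - 441

α satisfies α^3 = 441, so x^3 - 441 annihilates α. By the rational root test, a rational root p/q (in lowest terms) of x^3 - 441 would satisfy p^3 = 441 q^3, forcing q = 1 and p^3 = 441; but 441 is not a perfect cube, contradiction. A monic cubic over Q with no rational root is irreducible (any nontrivial factorization would include a linear factor). Hence x^3 - 441 is the minimal polynomial of α, and in particular [Q(α):Q] = 3.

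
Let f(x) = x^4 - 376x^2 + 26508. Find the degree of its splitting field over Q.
[K : Q] = 4

Solving the quadratic in x^2: x^2 = (376 ± √(376^2 - 4·26508))/2 = (376 ± √35344)/2 = (376 ± 188)/2, giving x^2 = 94 or x^2 = 282. So f(x) = (x^2 - 94)(x^2 - 282) and the roots of f are ±√94, ±√282. Hence the splitting field is K = Q(√94, √282). Since 94 and 282 are distinct squarefree integers > 1, their product 26508 is not a perfect square, so √282 ∉ Q(√94). By the tower law [K:Q] = [Q(√94,√282):Q(√94)] · [Q(√94):Q] = 2 · 2 = 4.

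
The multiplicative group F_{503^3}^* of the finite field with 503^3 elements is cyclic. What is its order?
|F_{503^3}^*| = 127263526

F_{503^3} has 503^3 = 127263527 elements; its multiplicative group consists of all nonzero elements, so |F_{503^3}^*| = 127263527 - 1 = 127263526. (It is cyclic since any finite subgroup of the multiplicative group of a field is cyclic.)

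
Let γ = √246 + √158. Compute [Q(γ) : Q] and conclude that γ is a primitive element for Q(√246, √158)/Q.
[Q(γ) : Q] = 4 (equivalently, Q(γ) = Q(√246, √158))

Obviously Q(γ) ⊆ Q(√246, √158), and [Q(√246, √158):Q] = 4 (since 246, 158 are distinct squarefree integers > 1 with 38868 not a perfect square). To show equality we compute the minimal polynomial of γ. From γ = √246 + √158: γ^2 = 246 + 2√(38868) + 158 = 404 + 2√(38868), so γ^2 - 404 = 2√(38868); squaring, (γ^2 - 404)^2 = 4·38868, i.e. γ^4 - 808γ^2 + 163216 - 155472 = 0, i.e. γ^4 - 808γ^2 + 7744 = 0. So γ is a root of x^4 - 808x^2 + 7744. This polynomial is irreducible over Q: it has no rational root (each ±√246 ± √158 is irrational), and any factorization into two quadratics over Q would force √(38868) ∈ Q (pairing opposite roots) or √246, √158 ∈ Q (other pairings), all impossible. Hence [Q(γ):Q] = 4 = [Q(√246, √158):Q], so Q(γ) = Q(√246, √158).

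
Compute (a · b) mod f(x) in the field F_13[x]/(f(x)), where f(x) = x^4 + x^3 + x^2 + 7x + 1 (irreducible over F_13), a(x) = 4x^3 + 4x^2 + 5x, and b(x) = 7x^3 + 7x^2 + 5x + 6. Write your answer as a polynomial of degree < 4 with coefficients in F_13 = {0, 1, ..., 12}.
a · b ≡ 10x^3 + 6x^2 + 8x + 12 (mod f(x))

Multiply in F_13[x]: a(x)·b(x) = (4x^3 + 4x^2 + 5x)·(7x^3 + 7x^2 + 5x + 6) = 2x^6 + 4x^5 + 5x^4 + x^3 + 10x^2 + 4x. This has degree ≥ 4, so divide by f(x) over F_13: 2x^6 + 4x^5 + 5x^4 + x^3 + 10x^2 + 4x = (2x^2 + 2x + 1)·(x^4 + x^3 + x^2 + 7x + 1) + (10x^3 + 6x^2 + 8x + 12). Hence a·b ≡ 10x^3 + 6x^2 + 8x + 12 (mod f). (F_13[x]/(f) is a field with 13^4 = 28561 elements since f is irreducible of degree 4.)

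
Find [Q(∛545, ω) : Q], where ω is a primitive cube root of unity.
[Q(∛545, ω) : Q] = 6

[Q(∛545):Q] = 3 (min poly x^3 - 545, irreducible since 545 is not a perfect cube). [Q(ω):Q] = 2 (min poly x^2 + x + 1). Since Q(∛545) ⊂ R and ω ∉ R, we have ω ∉ Q(∛545), so x^2 + x + 1 remains irreducible over Q(∛545) and [Q(∛545, ω) : Q(∛545)] = 2. By the tower law, [Q(∛545, ω) : Q] = 3 · 2 = 6. (In fact Q(∛545, ω) is the splitting field of x^3 - 545 over Q.)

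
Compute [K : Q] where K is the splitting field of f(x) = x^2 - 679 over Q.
[K : Q] = 2

f(x) = x^2 - 679 factors as (x - √679)(x + √679). The splitting field is K = Q(√679). Since 679 is squarefree and > 1, it is not a perfect square, so x^2 - 679 is irreducible over Q and [Q(√679) : Q] = 2. Hence [K : Q] = 2.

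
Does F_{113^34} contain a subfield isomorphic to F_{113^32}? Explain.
No: F_{113^32} is not a subfield of F_{113^34}

F_{p^m} embeds in F_{p^n} iff m | n. Here 32 ∤ 34 (since 34 = 1·32 + 2 with remainder 2 ≠ 0), so F_{113^32} is not a subfield of F_{113^34}. Equivalently: if it were, the tower law would give 32 = [F_{113^32}:F_113] dividing [F_{113^34}:F_113] = 34, contradiction.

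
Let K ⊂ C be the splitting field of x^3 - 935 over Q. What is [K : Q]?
[K : Q] = 6

The roots of x^3 - 935 are ∛935, ω∛935, ω^2∛935 where ω = e^(2πi/3) is a primitive cube root of unity, so K = Q(∛935, ω). Now [Q(∛935):Q] = 3 (since 935 is not a perfect cube, x^3 - 935 is irreducible) and [Q(ω):Q] = 2. Both 2 and 3 divide [K:Q], and [K:Q] ≤ 3·2 = 6, so [K:Q] = 6. (Equivalently: Q(∛935) ⊂ R but ω ∉ R, so [K : Q(∛935)] = 2.)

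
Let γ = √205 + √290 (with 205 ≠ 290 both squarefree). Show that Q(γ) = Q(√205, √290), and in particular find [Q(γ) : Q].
[Q(γ) : Q] = 4 (equivalently, Q(γ) = Q(√205, √290))

Obviously Q(γ) ⊆ Q(√205, √290), and [Q(√205, √290):Q] = 4 (since 205, 290 are distinct squarefree integers > 1 with 59450 not a perfect square). To show equality we compute the minimal polynomial of γ. From γ = √205 + √290: γ^2 = 205 + 2√(59450) + 290 = 495 + 2√(59450), so γ^2 - 495 = 2√(59450); squaring, (γ^2 - 495)^2 = 4·59450, i.e. γ^4 - 990γ^2 + 245025 - 237800 = 0, i.e. γ^4 - 990γ^2 + 7225 = 0. So γ is a root of x^4 - 990x^2 + 7225. This polynomial is irreducible over Q: it has no rational root (each ±√205 ± √290 is irrational), and any factorization into two quadratics over Q would force √(59450) ∈ Q (pairing opposite roots) or √205, √290 ∈ Q (other pairings), all impossible. Hence [Q(γ):Q] = 4 = [Q(√205, √290):Q], so Q(γ) = Q(√205, √290).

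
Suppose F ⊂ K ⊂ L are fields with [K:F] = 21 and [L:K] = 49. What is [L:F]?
[L:F] = 1029

The tower law says that for any tower of field extensions F ⊂ K ⊂ L with finite degrees, [L:F] = [L:K] · [K:F]. Here this gives [L:F] = 49 · 21 = 1029.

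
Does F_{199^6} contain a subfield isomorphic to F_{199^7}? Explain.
No: F_{199^7} is not a subfield of F_{199^6}

F_{p^m} embeds in F_{p^n} iff m | n. Here 7 ∤ 6 (since 6 = 0·7 + 6 with remainder 6 ≠ 0), so F_{199^7} is not a subfield of F_{199^6}. Equivalently: if it were, the tower law would give 7 = [F_{199^7}:F_199] dividing [F_{199^6}:F_199] = 6, contradiction.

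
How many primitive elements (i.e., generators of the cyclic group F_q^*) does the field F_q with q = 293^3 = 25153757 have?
There are φ(25153756) = 12404448 primitive elements

F_q^* is cyclic of order q - 1 = 25153756. A cyclic group of order m has exactly φ(m) generators. Here m = 25153756 = 2^2 · 73 · 86143, so the number of primitive elements is φ(25153756) = 12404448.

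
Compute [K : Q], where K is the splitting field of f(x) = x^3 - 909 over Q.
[K : Q] = 6

The roots of x^3 - 909 are ∛909, ω∛909, ω^2∛909 where ω = e^(2πi/3) is a primitive cube root of unity, so K = Q(∛909, ω). Now [Q(∛909):Q] = 3 (since 909 is not a perfect cube, x^3 - 909 is irreducible) and [Q(ω):Q] = 2. Both 2 and 3 divide [K:Q], and [K:Q] ≤ 3·2 = 6, so [K:Q] = 6. (Equivalently: Q(∛909) ⊂ R but ω ∉ R, so [K : Q(∛909)] = 2.)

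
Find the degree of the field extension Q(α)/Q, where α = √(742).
[Q(α):Q] = 2

[Q(α):Q] equals the degree of the minimal polynomial of α. Here α^2 = 742 and x^2 - 742 is irreducible (d = 742 is squarefree, ≠ 1, hence not a square), so deg(m_α) = 2. Thus [Q(α):Q] = 2.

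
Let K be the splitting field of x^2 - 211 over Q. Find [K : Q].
[K : Q] = 2

f(x) = x^2 - 211 factors as (x - √211)(x + √211). The splitting field is K = Q(√211). Since 211 is squarefree and > 1, it is not a perfect square, so x^2 - 211 is irreducible over Q and [Q(√211) : Q] = 2. Hence [K : Q] = 2.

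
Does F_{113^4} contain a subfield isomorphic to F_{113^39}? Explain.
No: F_{113^39} is not a subfield of F_{113^4}

F_{p^m} embeds in F_{p^n} iff m | n. Here 39 ∤ 4 (since 4 = 0·39 + 4 with remainder 4 ≠ 0), so F_{113^39} is not a subfield of F_{113^4}. Equivalently: if it were, the tower law would give 39 = [F_{113^39}:F_113] dividing [F_{113^4}:F_113] = 4, contradiction.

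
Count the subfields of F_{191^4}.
F_{191^4} has 3 subfields

The subfields of F_{p^n} are exactly the fields F_{p^d} for d | n (each is the fixed field of the unique index-d subgroup of Gal(F_{p^n}/F_p) ≅ Z/nZ). The divisors of n = 4 are {1, 2, 4}, giving 3 subfields: F_{191^1}, F_{191^2}, F_{191^4}.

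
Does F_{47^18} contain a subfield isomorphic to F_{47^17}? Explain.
No: F_{47^17} is not a subfield of F_{47^18}

F_{p^m} embeds in F_{p^n} iff m | n. Here 17 ∤ 18 (since 18 = 1·17 + 1 with remainder 1 ≠ 0), so F_{47^17} is not a subfield of F_{47^18}. Equivalently: if it were, the tower law would give 17 = [F_{47^17}:F_47] dividing [F_{47^18}:F_47] = 18, contradiction.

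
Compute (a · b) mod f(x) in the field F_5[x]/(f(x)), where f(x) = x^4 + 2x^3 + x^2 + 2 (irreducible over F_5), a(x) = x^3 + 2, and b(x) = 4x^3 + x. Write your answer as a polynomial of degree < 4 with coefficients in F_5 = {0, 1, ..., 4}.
a · b ≡ 4x^2 + 3x + 4 (mod f(x))

Multiply in F_5[x]: a(x)·b(x) = (x^3 + 2)·(4x^3 + x) = 4x^6 + x^4 + 3x^3 + 2x. This has degree ≥ 4, so divide by f(x) over F_5: 4x^6 + x^4 + 3x^3 + 2x = (4x^2 + 2x + 3)·(x^4 + 2x^3 + x^2 + 2) + (4x^2 + 3x + 4). Hence a·b ≡ 4x^2 + 3x + 4 (mod f). (F_5[x]/(f) is a field with 5^4 = 625 elements since f is irreducible of degree 4.)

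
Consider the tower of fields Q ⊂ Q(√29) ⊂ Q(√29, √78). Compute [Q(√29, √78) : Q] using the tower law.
[Q(√29, √78) : Q] = 4

[Q(√29):Q] = 2 (min poly x^2 - 29, irreducible since 29 is squarefree > 1). For the top step, suppose √78 ∈ Q(√29), say √78 = c + d√29 with c, d ∈ Q. Squaring: 78 = c^2 + 29d^2 + 2cd√29. Since √29 ∉ Q this forces 2cd = 0. If d = 0 then √78 = c ∈ Q, contradicting 78 squarefree > 1. If c = 0 then 78 = 29d^2, so 29·78 = (29d)^2 is a perfect square in Q — but 29·78 = 2262 is not a perfect square (since 29 and 78 are distinct squarefree integers). Contradiction. Hence √78 ∉ Q(√29), so x^2 - 78 stays irreducible over Q(√29) and [Q(√29, √78) : Q(√29)] = 2. By the tower law, [Q(√29, √78) : Q] = 2 · 2 = 4.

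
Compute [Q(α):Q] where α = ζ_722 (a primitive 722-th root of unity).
[Q(α):Q] = 342

The minimal polynomial of ζ_722 over Q is the 722-th cyclotomic polynomial Φ_722(x), which is irreducible over Q and has degree φ(722) = 342. Hence [Q(α):Q] = φ(722) = 342.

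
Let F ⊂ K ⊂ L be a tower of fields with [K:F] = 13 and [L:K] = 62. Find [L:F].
[L:F] = 806

The tower law says that for any tower of field extensions F ⊂ K ⊂ L with finite degrees, [L:F] = [L:K] · [K:F]. Here this gives [L:F] = 62 · 13 = 806.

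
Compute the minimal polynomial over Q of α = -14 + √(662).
m_α(x) = x^2 + 28x - 466

From α + 14 = √(662), squaring gives (α + 14)^2 = 662, i.e. α^2 + 28α + 196 = 662, so α^2 + 28α - 466 = 0. The discriminant of x^2 + 28x - 466 is (28)^2 - 4·(-466) = 784 + 1864 = 2648, and 4·(662) is not a perfect square in Q since 662 is squarefree and ≠ 1. Hence x^2 + 28x - 466 is irreducible over Q and is the minimal polynomial of α.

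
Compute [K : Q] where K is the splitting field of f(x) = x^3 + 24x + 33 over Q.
[K : Q] = 6

By the rational root test, any rational root of the monic integer polynomial f(x) = x^3 + 24x + 33 must be an integer dividing the constant term 33, i.e. one of ±{1, 3, 11, 33}. Evaluating: f(1) = 58, f(-1) = 8, f(3) = 132, f(-3) = -66, f(11) = 1628, f(-11) = -1562, f(33) = 36762, f(-33) = -36696; none is 0, so f has no rational root and is therefore irreducible over Q (a cubic with no linear factor over a field is irreducible). For an irreducible cubic, the Galois group is A_3 or S_3 according as the discriminant disc(f) = -4a^3 - 27b^2 = -4·(24)^3 - 27·(33)^2 = -84699 is or is not a square in Q. Here disc(f) = -84699 is not a perfect square in Q, so the Galois group of f over Q is not contained in A_3 and must be all of S_3. The splitting field has degree |S_3| = 6 over Q, so [K : Q] = 6.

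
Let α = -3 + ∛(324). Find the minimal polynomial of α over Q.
m_α(x) = x^3 + 9x^2 + 27x - 297

Set β = α + 3 = ∛(324), so β^3 = 324. Then (α + 3)^3 - 324 = 0, i.e. α is a root of g(x) = (x + 3)^3 - 324 = x^3 + 9x^2 + 27x - 297. Since g(x) = h(x + 3) where h(x) = x^3 - 324, and h is irreducible over Q (because 324 is not a perfect cube, so h has no rational root, and a monic cubic with no rational root is irreducible), g is also irreducible (irreducibility is preserved under the substitution x → x + 3). Hence m_α(x) = x^3 + 9x^2 + 27x - 297.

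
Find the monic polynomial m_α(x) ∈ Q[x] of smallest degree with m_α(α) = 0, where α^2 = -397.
m_α(x) = x^2 + 397

α satisfies α^2 + 397 = 0, so x^2 + 397 annihilates α. Since d = -397 is squarefree and ≠ 1, it is not a perfect square in Q, so x^2 + 397 has no rational root and is therefore irreducible over Q (a degree-2 polynomial over a field is irreducible iff it has no root). Hence m_α(x) = x^2 + 397.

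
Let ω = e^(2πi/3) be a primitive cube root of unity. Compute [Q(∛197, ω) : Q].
[Q(∛197, ω) : Q] = 6

[Q(∛197):Q] = 3 (min poly x^3 - 197, irreducible since 197 is not a perfect cube). [Q(ω):Q] = 2 (min poly x^2 + x + 1). Since Q(∛197) ⊂ R and ω ∉ R, we have ω ∉ Q(∛197), so x^2 + x + 1 remains irreducible over Q(∛197) and [Q(∛197, ω) : Q(∛197)] = 2. By the tower law, [Q(∛197, ω) : Q] = 3 · 2 = 6. (In fact Q(∛197, ω) is the splitting field of x^3 - 197 over Q.)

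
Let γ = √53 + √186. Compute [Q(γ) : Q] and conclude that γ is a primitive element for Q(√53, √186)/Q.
[Q(γ) : Q] = 4 (equivalently, Q(γ) = Q(√53, √186))

Obviously Q(γ) ⊆ Q(√53, √186), and [Q(√53, √186):Q] = 4 (since 53, 186 are distinct squarefree integers > 1 with 9858 not a perfect square). To show equality we compute the minimal polynomial of γ. From γ = √53 + √186: γ^2 = 53 + 2√(9858) + 186 = 239 + 2√(9858), so γ^2 - 239 = 2√(9858); squaring, (γ^2 - 239)^2 = 4·9858, i.e. γ^4 - 478γ^2 + 57121 - 39432 = 0, i.e. γ^4 - 478γ^2 + 17689 = 0. So γ is a root of x^4 - 478x^2 + 17689. This polynomial is irreducible over Q: it has no rational root (each ±√53 ± √186 is irrational), and any factorization into two quadratics over Q would force √(9858) ∈ Q (pairing opposite roots) or √53, √186 ∈ Q (other pairings), all impossible. Hence [Q(γ):Q] = 4 = [Q(√53, √186):Q], so Q(γ) = Q(√53, √186).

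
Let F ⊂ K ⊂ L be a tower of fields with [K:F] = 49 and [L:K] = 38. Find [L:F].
[L:F] = 1862

The tower law says that for any tower of field extensions F ⊂ K ⊂ L with finite degrees, [L:F] = [L:K] · [K:F]. Here this gives [L:F] = 38 · 49 = 1862.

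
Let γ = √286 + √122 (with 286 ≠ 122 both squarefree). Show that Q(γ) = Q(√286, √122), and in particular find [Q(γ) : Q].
[Q(γ) : Q] = 4 (equivalently, Q(γ) = Q(√286, √122))

Obviously Q(γ) ⊆ Q(√286, √122), and [Q(√286, √122):Q] = 4 (since 286, 122 are distinct squarefree integers > 1 with 34892 not a perfect square). To show equality we compute the minimal polynomial of γ. From γ = √286 + √122: γ^2 = 286 + 2√(34892) + 122 = 408 + 2√(34892), so γ^2 - 408 = 2√(34892); squaring, (γ^2 - 408)^2 = 4·34892, i.e. γ^4 - 816γ^2 + 166464 - 139568 = 0, i.e. γ^4 - 816γ^2 + 26896 = 0. So γ is a root of x^4 - 816x^2 + 26896. This polynomial is irreducible over Q: it has no rational root (each ±√286 ± √122 is irrational), and any factorization into two quadratics over Q would force √(34892) ∈ Q (pairing opposite roots) or √286, √122 ∈ Q (other pairings), all impossible. Hence [Q(γ):Q] = 4 = [Q(√286, √122):Q], so Q(γ) = Q(√286, √122).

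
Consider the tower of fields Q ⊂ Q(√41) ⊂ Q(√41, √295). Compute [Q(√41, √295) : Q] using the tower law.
[Q(√41, √295) : Q] = 4

[Q(√41):Q] = 2 (min poly x^2 - 41, irreducible since 41 is squarefree > 1). For the top step, suppose √295 ∈ Q(√41), say √295 = c + d√41 with c, d ∈ Q. Squaring: 295 = c^2 + 41d^2 + 2cd√41. Since √41 ∉ Q this forces 2cd = 0. If d = 0 then √295 = c ∈ Q, contradicting 295 squarefree > 1. If c = 0 then 295 = 41d^2, so 41·295 = (41d)^2 is a perfect square in Q — but 41·295 = 12095 is not a perfect square (since 41 and 295 are distinct squarefree integers). Contradiction. Hence √295 ∉ Q(√41), so x^2 - 295 stays irreducible over Q(√41) and [Q(√41, √295) : Q(√41)] = 2. By the tower law, [Q(√41, √295) : Q] = 2 · 2 = 4.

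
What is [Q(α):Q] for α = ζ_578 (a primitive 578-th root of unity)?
[Q(α):Q] = 272

The minimal polynomial of ζ_578 over Q is the 578-th cyclotomic polynomial Φ_578(x), which is irreducible over Q and has degree φ(578) = 272. Hence [Q(α):Q] = φ(578) = 272.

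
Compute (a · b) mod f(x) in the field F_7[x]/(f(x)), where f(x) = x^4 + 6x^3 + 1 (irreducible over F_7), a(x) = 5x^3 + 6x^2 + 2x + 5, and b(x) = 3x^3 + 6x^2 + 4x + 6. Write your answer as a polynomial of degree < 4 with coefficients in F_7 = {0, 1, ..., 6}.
a · b ≡ 3x^3 + 3x^2 + 4x + 3 (mod f(x))

Multiply in F_7[x]: a(x)·b(x) = (5x^3 + 6x^2 + 2x + 5)·(3x^3 + 6x^2 + 4x + 6) = x^6 + 6x^5 + 6x^4 + 4x^3 + 4x^2 + 4x + 2. This has degree ≥ 4, so divide by f(x) over F_7: x^6 + 6x^5 + 6x^4 + 4x^3 + 4x^2 + 4x + 2 = (x^2 + 6)·(x^4 + 6x^3 + 1) + (3x^3 + 3x^2 + 4x + 3). Hence a·b ≡ 3x^3 + 3x^2 + 4x + 3 (mod f). (F_7[x]/(f) is a field with 7^4 = 2401 elements since f is irreducible of degree 4.)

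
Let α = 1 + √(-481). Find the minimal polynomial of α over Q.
m_α(x) = x^2 - 2x + 482

From α - 1 = √(-481), squaring gives (α - 1)^2 = -481, i.e. α^2 - 2α + 1 = -481, so α^2 - 2α + 482 = 0. The discriminant of x^2 - 2x + 482 is (-2)^2 - 4·(482) = 4 - 1928 = -1924, and 4·(-481) is not a perfect square in Q since -481 is squarefree and ≠ 1. Hence x^2 - 2x + 482 is irreducible over Q and is the minimal polynomial of α.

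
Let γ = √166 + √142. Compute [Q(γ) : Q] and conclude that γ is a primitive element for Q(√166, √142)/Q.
[Q(γ) : Q] = 4 (equivalently, Q(γ) = Q(√166, √142))

Obviously Q(γ) ⊆ Q(√166, √142), and [Q(√166, √142):Q] = 4 (since 166, 142 are distinct squarefree integers > 1 with 23572 not a perfect square). To show equality we compute the minimal polynomial of γ. From γ = √166 + √142: γ^2 = 166 + 2√(23572) + 142 = 308 + 2√(23572), so γ^2 - 308 = 2√(23572); squaring, (γ^2 - 308)^2 = 4·23572, i.e. γ^4 - 616γ^2 + 94864 - 94288 = 0, i.e. γ^4 - 616γ^2 + 576 = 0. So γ is a root of x^4 - 616x^2 + 576. This polynomial is irreducible over Q: it has no rational root (each ±√166 ± √142 is irrational), and any factorization into two quadratics over Q would force √(23572) ∈ Q (pairing opposite roots) or √166, √142 ∈ Q (other pairings), all impossible. Hence [Q(γ):Q] = 4 = [Q(√166, √142):Q], so Q(γ) = Q(√166, √142).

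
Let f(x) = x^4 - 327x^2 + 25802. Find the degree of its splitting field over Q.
[K : Q] = 4

Solving the quadratic in x^2: x^2 = (327 ± √(327^2 - 4·25802))/2 = (327 ± √3721)/2 = (327 ± 61)/2, giving x^2 = 194 or x^2 = 133. So f(x) = (x^2 - 194)(x^2 - 133) and the roots of f are ±√194, ±√133. Hence the splitting field is K = Q(√194, √133). Since 194 and 133 are distinct squarefree integers > 1, their product 25802 is not a perfect square, so √133 ∉ Q(√194). By the tower law [K:Q] = [Q(√194,√133):Q(√194)] · [Q(√194):Q] = 2 · 2 = 4.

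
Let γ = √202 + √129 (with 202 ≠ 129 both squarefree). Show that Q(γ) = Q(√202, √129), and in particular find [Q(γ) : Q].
[Q(γ) : Q] = 4 (equivalently, Q(γ) = Q(√202, √129))

Obviously Q(γ) ⊆ Q(√202, √129), and [Q(√202, √129):Q] = 4 (since 202, 129 are distinct squarefree integers > 1 with 26058 not a perfect square). To show equality we compute the minimal polynomial of γ. From γ = √202 + √129: γ^2 = 202 + 2√(26058) + 129 = 331 + 2√(26058), so γ^2 - 331 = 2√(26058); squaring, (γ^2 - 331)^2 = 4·26058, i.e. γ^4 - 662γ^2 + 109561 - 104232 = 0, i.e. γ^4 - 662γ^2 + 5329 = 0. So γ is a root of x^4 - 662x^2 + 5329. This polynomial is irreducible over Q: it has no rational root (each ±√202 ± √129 is irrational), and any factorization into two quadratics over Q would force √(26058) ∈ Q (pairing opposite roots) or √202, √129 ∈ Q (other pairings), all impossible. Hence [Q(γ):Q] = 4 = [Q(√202, √129):Q], so Q(γ) = Q(√202, √129).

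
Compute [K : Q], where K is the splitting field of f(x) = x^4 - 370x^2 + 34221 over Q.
[K : Q] = 4

Solving the quadratic in x^2: x^2 = (370 ± √(370^2 - 4·34221))/2 = (370 ± √16)/2 = (370 ± 4)/2, giving x^2 = 183 or x^2 = 187. So f(x) = (x^2 - 183)(x^2 - 187) and the roots of f are ±√183, ±√187. Hence the splitting field is K = Q(√183, √187). Since 183 and 187 are distinct squarefree integers > 1, their product 34221 is not a perfect square, so √187 ∉ Q(√183). By the tower law [K:Q] = [Q(√183,√187):Q(√183)] · [Q(√183):Q] = 2 · 2 = 4.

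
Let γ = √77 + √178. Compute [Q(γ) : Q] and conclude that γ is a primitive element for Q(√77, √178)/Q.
[Q(γ) : Q] = 4 (equivalently, Q(γ) = Q(√77, √178))

Obviously Q(γ) ⊆ Q(√77, √178), and [Q(√77, √178):Q] = 4 (since 77, 178 are distinct squarefree integers > 1 with 13706 not a perfect square). To show equality we compute the minimal polynomial of γ. From γ = √77 + √178: γ^2 = 77 + 2√(13706) + 178 = 255 + 2√(13706), so γ^2 - 255 = 2√(13706); squaring, (γ^2 - 255)^2 = 4·13706, i.e. γ^4 - 510γ^2 + 65025 - 54824 = 0, i.e. γ^4 - 510γ^2 + 10201 = 0. So γ is a root of x^4 - 510x^2 + 10201. This polynomial is irreducible over Q: it has no rational root (each ±√77 ± √178 is irrational), and any factorization into two quadratics over Q would force √(13706) ∈ Q (pairing opposite roots) or √77, √178 ∈ Q (other pairings), all impossible. Hence [Q(γ):Q] = 4 = [Q(√77, √178):Q], so Q(γ) = Q(√77, √178).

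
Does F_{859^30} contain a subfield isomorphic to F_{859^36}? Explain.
No: F_{859^36} is not a subfield of F_{859^30}

F_{p^m} embeds in F_{p^n} iff m | n. Here 36 ∤ 30 (since 30 = 0·36 + 30 with remainder 30 ≠ 0), so F_{859^36} is not a subfield of F_{859^30}. Equivalently: if it were, the tower law would give 36 = [F_{859^36}:F_859] dividing [F_{859^30}:F_859] = 30, contradiction.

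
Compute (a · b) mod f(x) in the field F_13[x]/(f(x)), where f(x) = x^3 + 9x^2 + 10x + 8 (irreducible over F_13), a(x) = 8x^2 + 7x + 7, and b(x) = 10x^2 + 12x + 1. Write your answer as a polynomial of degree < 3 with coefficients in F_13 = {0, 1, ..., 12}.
a · b ≡ 6x^2 + 12x + 6 (mod f(x))

Multiply in F_13[x]: a(x)·b(x) = (8x^2 + 7x + 7)·(10x^2 + 12x + 1) = 2x^4 + 10x^3 + 6x^2 + 7. This has degree ≥ 3, so divide by f(x) over F_13: 2x^4 + 10x^3 + 6x^2 + 7 = (2x + 5)·(x^3 + 9x^2 + 10x + 8) + (6x^2 + 12x + 6). Hence a·b ≡ 6x^2 + 12x + 6 (mod f). (F_13[x]/(f) is a field with 13^3 = 2197 elements since f is irreducible of degree 3.)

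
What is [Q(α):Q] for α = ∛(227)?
[Q(α):Q] = 3

The minimal polynomial of α is x^3 - 227, irreducible over Q since 227 is not a perfect cube (so x^3 - 227 has no rational root). Hence [Q(α):Q] = deg(m_α) = 3.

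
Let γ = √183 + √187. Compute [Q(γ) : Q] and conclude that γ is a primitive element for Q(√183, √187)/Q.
[Q(γ) : Q] = 4 (equivalently, Q(γ) = Q(√183, √187))

Obviously Q(γ) ⊆ Q(√183, √187), and [Q(√183, √187):Q] = 4 (since 183, 187 are distinct squarefree integers > 1 with 34221 not a perfect square). To show equality we compute the minimal polynomial of γ. From γ = √183 + √187: γ^2 = 183 + 2√(34221) + 187 = 370 + 2√(34221), so γ^2 - 370 = 2√(34221); squaring, (γ^2 - 370)^2 = 4·34221, i.e. γ^4 - 740γ^2 + 136900 - 136884 = 0, i.e. γ^4 - 740γ^2 + 16 = 0. So γ is a root of x^4 - 740x^2 + 16. This polynomial is irreducible over Q: it has no rational root (each ±√183 ± √187 is irrational), and any factorization into two quadratics over Q would force √(34221) ∈ Q (pairing opposite roots) or √183, √187 ∈ Q (other pairings), all impossible. Hence [Q(γ):Q] = 4 = [Q(√183, √187):Q], so Q(γ) = Q(√183, √187).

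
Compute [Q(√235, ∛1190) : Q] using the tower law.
[Q(√235, ∛1190) : Q] = 6

Let L = Q(√235, ∛1190). Since Q(√235) ⊂ L and [Q(√235):Q] = 2, the tower law gives 2 | [L:Q]. Likewise Q(∛1190) ⊂ L with [Q(∛1190):Q] = 3 (because 1190 is not a perfect cube), so 3 | [L:Q]. As gcd(2,3) = 1, [L:Q] is divisible by 6. Conversely L is generated over Q by √235 and ∛1190, so [L:Q] ≤ 2·3 = 6. Therefore [Q(√235, ∛1190) : Q] = 6.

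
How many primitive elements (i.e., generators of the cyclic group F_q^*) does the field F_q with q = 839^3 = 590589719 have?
There are φ(590589718) = 294589680 primitive elements

F_q^* is cyclic of order q - 1 = 590589718. A cyclic group of order m has exactly φ(m) generators. Here m = 590589718 = 2 · 419 · 704761, so the number of primitive elements is φ(590589718) = 294589680.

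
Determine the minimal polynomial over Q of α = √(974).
m_α(x) = x^2 - 974

α satisfies α^2 - 974 = 0, so x^2 - 974 annihilates α. Since d = 974 is squarefree and ≠ 1, it is not a perfect square in Q, so x^2 - 974 has no rational root and is therefore irreducible over Q (a degree-2 polynomial over a field is irreducible iff it has no root). Hence m_α(x) = x^2 - 974.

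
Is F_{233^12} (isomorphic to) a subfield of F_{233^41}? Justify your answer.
No: F_{233^12} is not a subfield of F_{233^41}

F_{p^m} embeds in F_{p^n} iff m | n. Here 12 ∤ 41 (since 41 = 3·12 + 5 with remainder 5 ≠ 0), so F_{233^12} is not a subfield of F_{233^41}. Equivalently: if it were, the tower law would give 12 = [F_{233^12}:F_233] dividing [F_{233^41}:F_233] = 41, contradiction.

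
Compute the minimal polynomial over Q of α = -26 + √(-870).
m_α(x) = x^2 + 52x + 1546

From α + 26 = √(-870), squaring gives (α + 26)^2 = -870, i.e. α^2 + 52α + 676 = -870, so α^2 + 52α + 1546 = 0. The discriminant of x^2 + 52x + 1546 is (52)^2 - 4·(1546) = 2704 - 6184 = -3480, and 4·(-870) is not a perfect square in Q since -870 is squarefree and ≠ 1. Hence x^2 + 52x + 1546 is irreducible over Q and is the minimal polynomial of α.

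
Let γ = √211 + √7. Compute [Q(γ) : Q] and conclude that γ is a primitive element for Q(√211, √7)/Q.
[Q(γ) : Q] = 4 (equivalently, Q(γ) = Q(√211, √7))

Obviously Q(γ) ⊆ Q(√211, √7), and [Q(√211, √7):Q] = 4 (since 211, 7 are distinct squarefree integers > 1 with 1477 not a perfect square). To show equality we compute the minimal polynomial of γ. From γ = √211 + √7: γ^2 = 211 + 2√(1477) + 7 = 218 + 2√(1477), so γ^2 - 218 = 2√(1477); squaring, (γ^2 - 218)^2 = 4·1477, i.e. γ^4 - 436γ^2 + 47524 - 5908 = 0, i.e. γ^4 - 436γ^2 + 41616 = 0. So γ is a root of x^4 - 436x^2 + 41616. This polynomial is irreducible over Q: it has no rational root (each ±√211 ± √7 is irrational), and any factorization into two quadratics over Q would force √(1477) ∈ Q (pairing opposite roots) or √211, √7 ∈ Q (other pairings), all impossible. Hence [Q(γ):Q] = 4 = [Q(√211, √7):Q], so Q(γ) = Q(√211, √7).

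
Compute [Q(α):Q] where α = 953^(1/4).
[Q(α):Q] = 4

α is a root of x^4 - 953. By Eisenstein's criterion at the prime p = 953 (which divides the constant term 953 but p^2 = 908209 does not, since 953 is squarefree), x^4 - 953 is irreducible over Q. Hence [Q(α):Q] = 4.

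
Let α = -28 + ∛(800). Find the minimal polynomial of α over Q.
m_α(x) = x^3 + 84x^2 + 2352x + 21152

Set β = α + 28 = ∛(800), so β^3 = 800. Then (α + 28)^3 - 800 = 0, i.e. α is a root of g(x) = (x + 28)^3 - 800 = x^3 + 84x^2 + 2352x + 21152. Since g(x) = h(x + 28) where h(x) = x^3 - 800, and h is irreducible over Q (because 800 is not a perfect cube, so h has no rational root, and a monic cubic with no rational root is irreducible), g is also irreducible (irreducibility is preserved under the substitution x → x + 28). Hence m_α(x) = x^3 + 84x^2 + 2352x + 21152.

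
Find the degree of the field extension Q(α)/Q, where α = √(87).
[Q(α):Q] = 2

[Q(α):Q] equals the degree of the minimal polynomial of α. Here α^2 = 87 and x^2 - 87 is irreducible (d = 87 is squarefree, ≠ 1, hence not a square), so deg(m_α) = 2. Thus [Q(α):Q] = 2.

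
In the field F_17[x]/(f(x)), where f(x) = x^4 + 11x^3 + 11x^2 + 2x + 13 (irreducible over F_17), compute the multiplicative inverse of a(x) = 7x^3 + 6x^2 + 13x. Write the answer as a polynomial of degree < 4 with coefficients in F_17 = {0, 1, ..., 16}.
a(x)^(-1) ≡ 6x^3 + 10x^2 + 6x + 3 (mod f(x))

Since f is irreducible over F_17, F_17[x]/(f) is a field and a(x) ≠ 0 has an inverse. Apply the extended Euclidean algorithm to f(x) and a(x) in F_17[x]: f(x) = (5x + 7)·a(x) + (6x^2 + 13x + 13);  a(x) = (4x + 15)·(6x^2 + 13x + 13) + (4x + 9);  (6x^2 + 13x + 13) = (10x + 2)·(4x + 9) + (12). The last nonzero remainder is the constant 12 = gcd(f, a) in F_17. Back-substituting through the division chain expresses 12 = s(x)·a(x) + t(x)·f(x) with s(x) ≡ 4x^3 + x^2 + 4x + 2 (mod f), so (4x^3 + x^2 + 4x + 2)·a(x) ≡ 12 (mod f). Multiplying by 12^(-1) ≡ 10 in F_17 gives a(x)^(-1) ≡ 10·(4x^3 + x^2 + 4x + 2) ≡ 6x^3 + 10x^2 + 6x + 3 (mod f). Check: (7x^3 + 6x^2 + 13x)·(6x^3 + 10x^2 + 6x + 3) = 8x^6 + 4x^5 + 10x^4 + 11x^2 + 5x ≡ 1 (mod x^4 + 11x^3 + 11x^2 + 2x + 13).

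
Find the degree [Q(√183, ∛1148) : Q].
[Q(√183, ∛1148) : Q] = 6

Let L = Q(√183, ∛1148). Since Q(√183) ⊂ L and [Q(√183):Q] = 2, the tower law gives 2 | [L:Q]. Likewise Q(∛1148) ⊂ L with [Q(∛1148):Q] = 3 (because 1148 is not a perfect cube), so 3 | [L:Q]. As gcd(2,3) = 1, [L:Q] is divisible by 6. Conversely L is generated over Q by √183 and ∛1148, so [L:Q] ≤ 2·3 = 6. Therefore [Q(√183, ∛1148) : Q] = 6.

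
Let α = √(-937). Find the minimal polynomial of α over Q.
m_α(x) = x^2 + 937

α satisfies α^2 + 937 = 0, so x^2 + 937 annihilates α. Since d = -937 is squarefree and ≠ 1, it is not a perfect square in Q, so x^2 + 937 has no rational root and is therefore irreducible over Q (a degree-2 polynomial over a field is irreducible iff it has no root). Hence m_α(x) = x^2 + 937.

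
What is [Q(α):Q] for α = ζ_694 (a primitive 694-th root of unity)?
[Q(α):Q] = 346

The minimal polynomial of ζ_694 over Q is the 694-th cyclotomic polynomial Φ_694(x), which is irreducible over Q and has degree φ(694) = 346. Hence [Q(α):Q] = φ(694) = 346.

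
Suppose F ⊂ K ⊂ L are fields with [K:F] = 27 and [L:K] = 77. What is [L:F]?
[L:F] = 2079

The tower law says that for any tower of field extensions F ⊂ K ⊂ L with finite degrees, [L:F] = [L:K] · [K:F]. Here this gives [L:F] = 77 · 27 = 2079.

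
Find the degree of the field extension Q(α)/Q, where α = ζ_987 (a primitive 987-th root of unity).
[Q(α):Q] = 552

The minimal polynomial of ζ_987 over Q is the 987-th cyclotomic polynomial Φ_987(x), which is irreducible over Q and has degree φ(987) = 552. Hence [Q(α):Q] = φ(987) = 552.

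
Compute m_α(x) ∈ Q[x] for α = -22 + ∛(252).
m_α(x) = x^3 + 66x^2 + 1452x + 10396

Set β = α + 22 = ∛(252), so β^3 = 252. Then (α + 22)^3 - 252 = 0, i.e. α is a root of g(x) = (x + 22)^3 - 252 = x^3 + 66x^2 + 1452x + 10396. Since g(x) = h(x + 22) where h(x) = x^3 - 252, and h is irreducible over Q (because 252 is not a perfect cube, so h has no rational root, and a monic cubic with no rational root is irreducible), g is also irreducible (irreducibility is preserved under the substitution x → x + 22). Hence m_α(x) = x^3 + 66x^2 + 1452x + 10396.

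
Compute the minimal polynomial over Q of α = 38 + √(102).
m_α(x) = x^2 - 76x + 1342

From α - 38 = √(102), squaring gives (α - 38)^2 = 102, i.e. α^2 - 76α + 1444 = 102, so α^2 - 76α + 1342 = 0. The discriminant of x^2 - 76x + 1342 is (-76)^2 - 4·(1342) = 5776 - 5368 = 408, and 4·(102) is not a perfect square in Q since 102 is squarefree and ≠ 1. Hence x^2 - 76x + 1342 is irreducible over Q and is the minimal polynomial of α.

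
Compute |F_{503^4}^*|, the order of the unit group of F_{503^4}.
|F_{503^4}^*| = 64013554080

F_{503^4} has 503^4 = 64013554081 elements; its multiplicative group consists of all nonzero elements, so |F_{503^4}^*| = 64013554081 - 1 = 64013554080. (It is cyclic since any finite subgroup of the multiplicative group of a field is cyclic.)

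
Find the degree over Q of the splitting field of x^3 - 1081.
[K : Q] = 6

The roots of x^3 - 1081 are ∛1081, ω∛1081, ω^2∛1081 where ω = e^(2πi/3) is a primitive cube root of unity, so K = Q(∛1081, ω). Now [Q(∛1081):Q] = 3 (since 1081 is not a perfect cube, x^3 - 1081 is irreducible) and [Q(ω):Q] = 2. Both 2 and 3 divide [K:Q], and [K:Q] ≤ 3·2 = 6, so [K:Q] = 6. (Equivalently: Q(∛1081) ⊂ R but ω ∉ R, so [K : Q(∛1081)] = 2.)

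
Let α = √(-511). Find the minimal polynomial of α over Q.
m_α(x) = x^2 + 511

α satisfies α^2 + 511 = 0, so x^2 + 511 annihilates α. Since d = -511 is squarefree and ≠ 1, it is not a perfect square in Q, so x^2 + 511 has no rational root and is therefore irreducible over Q (a degree-2 polynomial over a field is irreducible iff it has no root). Hence m_α(x) = x^2 + 511.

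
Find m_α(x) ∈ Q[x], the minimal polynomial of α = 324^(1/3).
m_α(x) = x^3 - 324

α satisfies α^3 = 324, so x^3 - 324 annihilates α. By the rational root test, a rational root p/q (in lowest terms) of x^3 - 324 would satisfy p^3 = 324 q^3, forcing q = 1 and p^3 = 324; but 324 is not a perfect cube, contradiction. A monic cubic over Q with no rational root is irreducible (any nontrivial factorization would include a linear factor). Hence x^3 - 324 is the minimal polynomial of α, and in particular [Q(α):Q] = 3.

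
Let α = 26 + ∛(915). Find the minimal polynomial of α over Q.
m_α(x) = x^3 - 78x^2 + 2028x - 18491

Set β = α - 26 = ∛(915), so β^3 = 915. Then (α - 26)^3 - 915 = 0, i.e. α is a root of g(x) = (x - 26)^3 - 915 = x^3 - 78x^2 + 2028x - 18491. Since g(x) = h(x - 26) where h(x) = x^3 - 915, and h is irreducible over Q (because 915 is not a perfect cube, so h has no rational root, and a monic cubic with no rational root is irreducible), g is also irreducible (irreducibility is preserved under the substitution x → x - 26). Hence m_α(x) = x^3 - 78x^2 + 2028x - 18491.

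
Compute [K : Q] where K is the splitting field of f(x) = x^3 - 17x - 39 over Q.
[K : Q] = 6

By the rational root test, any rational root of the monic integer polynomial f(x) = x^3 - 17x - 39 must be an integer dividing the constant term -39, i.e. one of ±{1, 3, 13, 39}. Evaluating: f(1) = -55, f(-1) = -23, f(3) = -63, f(-3) = -15, f(13) = 1937, f(-13) = -2015, f(39) = 58617, f(-39) = -58695; none is 0, so f has no rational root and is therefore irreducible over Q (a cubic with no linear factor over a field is irreducible). For an irreducible cubic, the Galois group is A_3 or S_3 according as the discriminant disc(f) = -4a^3 - 27b^2 = -4·(-17)^3 - 27·(-39)^2 = -21415 is or is not a square in Q. Here disc(f) = -21415 is not a perfect square in Q, so the Galois group of f over Q is not contained in A_3 and must be all of S_3. The splitting field has degree |S_3| = 6 over Q, so [K : Q] = 6.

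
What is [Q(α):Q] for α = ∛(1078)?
[Q(α):Q] = 3

The minimal polynomial of α is x^3 - 1078, irreducible over Q since 1078 is not a perfect cube (so x^3 - 1078 has no rational root). Hence [Q(α):Q] = deg(m_α) = 3.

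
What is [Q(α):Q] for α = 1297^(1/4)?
[Q(α):Q] = 4

α is a root of x^4 - 1297. By Eisenstein's criterion at the prime p = 1297 (which divides the constant term 1297 but p^2 = 1682209 does not, since 1297 is squarefree), x^4 - 1297 is irreducible over Q. Hence [Q(α):Q] = 4.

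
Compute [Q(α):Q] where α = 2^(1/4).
[Q(α):Q] = 4

α is a root of x^4 - 2. By Eisenstein's criterion at the prime p = 2 (which divides the constant term 2 but p^2 = 4 does not, since 2 is squarefree), x^4 - 2 is irreducible over Q. Hence [Q(α):Q] = 4.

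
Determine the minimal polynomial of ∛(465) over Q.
m_α(x) = x^3 - 465

α satisfies α^3 = 465, so x^3 - 465 annihilates α. By the rational root test, a rational root p/q (in lowest terms) of x^3 - 465 would satisfy p^3 = 465 q^3, forcing q = 1 and p^3 = 465; but 465 is not a perfect cube, contradiction. A monic cubic over Q with no rational root is irreducible (any nontrivial factorization would include a linear factor). Hence x^3 - 465 is the minimal polynomial of α, and in particular [Q(α):Q] = 3.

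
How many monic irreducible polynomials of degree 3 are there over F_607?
There are 74549312 monic irreducible polynomials of degree 3 over F_607

Each element of F_{607^3} that lies in no proper subfield is a root of exactly one monic irreducible of degree 3 over F_607, and each such polynomial has 3 distinct roots in F_{607^3}. By Möbius inversion the count is N_607(3) = (1/3) Σ_{d|3} μ(3/d) · 607^d = (1/3)(μ(3)·607^1 + μ(1)·607^3) = 223647936/3 = 74549312.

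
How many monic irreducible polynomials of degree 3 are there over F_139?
There are 895160 monic irreducible polynomials of degree 3 over F_139

Each element of F_{139^3} that lies in no proper subfield is a root of exactly one monic irreducible of degree 3 over F_139, and each such polynomial has 3 distinct roots in F_{139^3}. By Möbius inversion the count is N_139(3) = (1/3) Σ_{d|3} μ(3/d) · 139^d = (1/3)(μ(3)·139^1 + μ(1)·139^3) = 2685480/3 = 895160.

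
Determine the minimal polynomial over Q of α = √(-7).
m_α(x) = x^2 + 7

α satisfies α^2 + 7 = 0, so x^2 + 7 annihilates α. Since d = -7 is squarefree and ≠ 1, it is not a perfect square in Q, so x^2 + 7 has no rational root and is therefore irreducible over Q (a degree-2 polynomial over a field is irreducible iff it has no root). Hence m_α(x) = x^2 + 7.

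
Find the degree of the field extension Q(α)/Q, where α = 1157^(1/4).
[Q(α):Q] = 4

α is a root of x^4 - 1157. By Eisenstein's criterion at the prime p = 13 (which divides the constant term 1157 but p^2 = 169 does not, since 1157 is squarefree), x^4 - 1157 is irreducible over Q. Hence [Q(α):Q] = 4.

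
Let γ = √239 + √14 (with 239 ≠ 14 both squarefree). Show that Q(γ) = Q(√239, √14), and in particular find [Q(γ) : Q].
[Q(γ) : Q] = 4 (equivalently, Q(γ) = Q(√239, √14))

Obviously Q(γ) ⊆ Q(√239, √14), and [Q(√239, √14):Q] = 4 (since 239, 14 are distinct squarefree integers > 1 with 3346 not a perfect square). To show equality we compute the minimal polynomial of γ. From γ = √239 + √14: γ^2 = 239 + 2√(3346) + 14 = 253 + 2√(3346), so γ^2 - 253 = 2√(3346); squaring, (γ^2 - 253)^2 = 4·3346, i.e. γ^4 - 506γ^2 + 64009 - 13384 = 0, i.e. γ^4 - 506γ^2 + 50625 = 0. So γ is a root of x^4 - 506x^2 + 50625. This polynomial is irreducible over Q: it has no rational root (each ±√239 ± √14 is irrational), and any factorization into two quadratics over Q would force √(3346) ∈ Q (pairing opposite roots) or √239, √14 ∈ Q (other pairings), all impossible. Hence [Q(γ):Q] = 4 = [Q(√239, √14):Q], so Q(γ) = Q(√239, √14).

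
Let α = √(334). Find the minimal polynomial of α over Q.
m_α(x) = x^2 - 334

α satisfies α^2 - 334 = 0, so x^2 - 334 annihilates α. Since d = 334 is squarefree and ≠ 1, it is not a perfect square in Q, so x^2 - 334 has no rational root and is therefore irreducible over Q (a degree-2 polynomial over a field is irreducible iff it has no root). Hence m_α(x) = x^2 - 334.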